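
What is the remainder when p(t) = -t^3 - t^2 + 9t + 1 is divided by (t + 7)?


By the Remainder Theorem, the remainder equals p(-7):
  -1*(-7)^3 = 343
  -1*(-7)^2 = -49
  9*(-7)^1 = -63
  constant: 1
Sum: 343 - 49 - 63 + 1 = 232


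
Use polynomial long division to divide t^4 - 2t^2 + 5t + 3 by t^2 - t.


(t^4 - 2t^2 + 5t + 3) / (t^2 - t)
Step 1: t^2 * (t^2 - t) = t^4 - t^3; subtract.
Step 2: t * (t^2 - t) = t^3 - t^2; subtract.
Step 3: -1 * (t^2 - t) = -t^2 + t; subtract.
Quotient: t^2 + t - 1, Remainder: 4t + 3


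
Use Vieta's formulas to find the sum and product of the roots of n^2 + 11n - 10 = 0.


For an^2+bn+c=0: sum = -b/a, product = c/a.
a=1, b=11, c=-10
Sum = -(11)/1 = -11
Product = (-10)/1 = -10


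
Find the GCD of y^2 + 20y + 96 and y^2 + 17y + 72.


Factor each:
  y^2 + 20y + 96 = (y + 8)(y + 12)
  y^2 + 17y + 72 = (y + 8)(y + 9)
Common monic factor: y + 8


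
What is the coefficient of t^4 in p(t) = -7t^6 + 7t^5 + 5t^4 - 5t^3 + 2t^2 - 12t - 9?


Read off the coefficient of t^4: 5


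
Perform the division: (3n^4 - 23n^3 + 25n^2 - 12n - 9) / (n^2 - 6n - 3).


(3n^4 - 23n^3 + 25n^2 - 12n - 9) / (n^2 - 6n - 3)
Step 1: 3n^2 * (n^2 - 6n - 3) = 3n^4 - 18n^3 - 9n^2; subtract.
Step 2: -5n * (n^2 - 6n - 3) = -5n^3 + 30n^2 + 15n; subtract.
Step 3: 4 * (n^2 - 6n - 3) = 4n^2 - 24n - 12; subtract.
Quotient: 3n^2 - 5n + 4, Remainder: -3n + 3


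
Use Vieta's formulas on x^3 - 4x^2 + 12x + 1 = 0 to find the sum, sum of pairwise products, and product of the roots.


Monic cubic x^3+bx^2+cx+d=0: sum=-b, pairwise sum=c, product=-d.
b=-4, c=12, d=1
r1+r2+r3 = 4
r1r2+r1r3+r2r3 = 12
r1r2r3 = -1


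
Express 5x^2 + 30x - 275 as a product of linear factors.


Roots satisfy r1 + r2 = -b/a = -6 and r1*r2 = c/a = -55.
So r1 = 5, r2 = -11.
5x^2 + 30x - 275 = 5(x - r1)(x - r2) = 5(x - 5)(x + 11)


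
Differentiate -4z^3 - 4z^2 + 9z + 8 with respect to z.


Apply the power rule term by term:
  d/dz(-4z^3) = -12z^2
  d/dz(-4z^2) = -8z
  d/dz(9z) = 9
  d/dz(8) = 0
p'(z) = -12z^2 - 8z + 9


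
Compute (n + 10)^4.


Expand (n + 10)^4 by repeated multiplication:
  (n + 10)^2 = n^2 + 20n + 100
  (n + 10)^3 = n^3 + 30n^2 + 300n + 1000
= n^4 + 40n^3 + 600n^2 + 4000n + 10000


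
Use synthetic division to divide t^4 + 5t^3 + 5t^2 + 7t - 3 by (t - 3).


Synthetic division with c = 3. Coefficients: 1, 5, 5, 7, -3
Bring down 1.
  1 * 3 = 3; 3 + 5 = 8
  8 * 3 = 24; 24 + 5 = 29
  29 * 3 = 87; 87 + 7 = 94
  94 * 3 = 282; 282 - 3 = 279
Quotient: t^3 + 8t^2 + 29t + 94, Remainder: 279


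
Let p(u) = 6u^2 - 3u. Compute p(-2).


Using direct substitution:
  6 * (-2)^2 = 24
  -3 * (-2)^1 = 6
  constant: 0
Sum = 24 + 6 + 0 = 30


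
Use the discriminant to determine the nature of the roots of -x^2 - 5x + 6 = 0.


D = b^2 - 4ac = (-5)^2 - 4(-1)(6) = 25 + 24 = 49
Since D > 0: two distinct rational roots


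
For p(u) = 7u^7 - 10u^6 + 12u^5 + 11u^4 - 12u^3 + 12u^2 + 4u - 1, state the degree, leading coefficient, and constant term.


Highest power of u is 7, with coefficient 7. Constant term is -1.
Degree = 7, leading coefficient = 7, constant term = -1


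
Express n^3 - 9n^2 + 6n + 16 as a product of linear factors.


Try integer roots (divisors of 16). n=-1: p(-1)=0.
Divide out (n + 1): quotient is n^2 - 10n + 16.
Factor the quadratic: (n - 2)(n - 8)
Result: (n + 1)(n - 2)(n - 8)


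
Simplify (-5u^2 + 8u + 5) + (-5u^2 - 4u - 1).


Align terms by degree and add:
  -5u^2 + 8u + 5
  -5u^2 - 4u - 1
= -10u^2 + 4u + 4


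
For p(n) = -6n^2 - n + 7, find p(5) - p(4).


p(5) = -148
p(4) = -93
p(5) - p(4) = -148 + 93 = -55


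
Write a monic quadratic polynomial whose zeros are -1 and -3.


p(s) = (s + 1)(s + 3)
Expand: s^2 + 4s + 3


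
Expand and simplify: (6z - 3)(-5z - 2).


Distribute each term of the first polynomial:
  (6z)(-5z - 2) = -30z^2 - 12z
  (-3)(-5z - 2) = 15z + 6
Sum: -30z^2 + 3z + 6


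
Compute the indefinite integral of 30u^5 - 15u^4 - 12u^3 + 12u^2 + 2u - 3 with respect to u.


Reverse power rule on each term:
  ∫ 30u^5 du = 5u^6
  ∫ -15u^4 du = -3u^5
  ∫ -12u^3 du = -3u^4
  ∫ 12u^2 du = 4u^3
  ∫ 2u du = u^2
  ∫ -3 du = -3u
F(u) = 5u^6 - 3u^5 - 3u^4 + 4u^3 + u^2 - 3u + C


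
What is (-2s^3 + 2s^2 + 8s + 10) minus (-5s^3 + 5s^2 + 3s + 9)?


Distribute the minus sign:
  (-2s^3 + 2s^2 + 8s + 10)
- (-5s^3 + 5s^2 + 3s + 9)
Negate second polynomial: 5s^3 - 5s^2 - 3s - 9
Add: 3s^3 - 3s^2 + 5s + 1


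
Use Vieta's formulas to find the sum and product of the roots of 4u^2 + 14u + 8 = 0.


For au^2+bu+c=0: sum = -b/a, product = c/a.
a=4, b=14, c=8
Sum = -(14)/4 = -7/2
Product = (8)/4 = 2


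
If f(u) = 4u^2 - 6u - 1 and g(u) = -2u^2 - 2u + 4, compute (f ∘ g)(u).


Substitute g(u) into f:
f(g(u)) = 4*(-2u^2 - 2u + 4)^2 + (-6)*(-2u^2 - 2u + 4) + (-1)
(-2u^2 - 2u + 4)^2 = 4u^4 + 8u^3 - 12u^2 - 16u + 16
Expand and combine: 16u^4 + 32u^3 - 36u^2 - 52u + 39


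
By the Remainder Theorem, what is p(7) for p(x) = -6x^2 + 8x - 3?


By the Remainder Theorem, the remainder equals p(7):
  -6*(7)^2 = -294
  8*(7)^1 = 56
  constant: -3
Sum: -294 + 56 - 3 = -241


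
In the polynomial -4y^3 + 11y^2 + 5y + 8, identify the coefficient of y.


Read off the coefficient of y: 5


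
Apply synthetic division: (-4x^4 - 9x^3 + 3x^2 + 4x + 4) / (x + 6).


Synthetic division with c = -6. Coefficients: -4, -9, 3, 4, 4
Bring down -4.
  -4 * -6 = 24; 24 - 9 = 15
  15 * -6 = -90; -90 + 3 = -87
  -87 * -6 = 522; 522 + 4 = 526
  526 * -6 = -3156; -3156 + 4 = -3152
Quotient: -4x^3 + 15x^2 - 87x + 526, Remainder: -3152


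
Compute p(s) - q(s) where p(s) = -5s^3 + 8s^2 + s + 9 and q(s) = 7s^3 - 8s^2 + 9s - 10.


Distribute the minus sign:
  (-5s^3 + 8s^2 + s + 9)
- (7s^3 - 8s^2 + 9s - 10)
Negate second polynomial: -7s^3 + 8s^2 - 9s + 10
Add: -12s^3 + 16s^2 - 8s + 19


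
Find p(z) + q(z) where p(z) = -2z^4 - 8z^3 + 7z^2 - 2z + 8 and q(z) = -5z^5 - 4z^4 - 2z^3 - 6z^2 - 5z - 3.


Align terms by degree and add:
  -2z^4 - 8z^3 + 7z^2 - 2z + 8
  -5z^5 - 4z^4 - 2z^3 - 6z^2 - 5z - 3
= -5z^5 - 6z^4 - 10z^3 + z^2 - 7z + 5


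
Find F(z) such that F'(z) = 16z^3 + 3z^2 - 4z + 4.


Reverse power rule on each term:
  ∫ 16z^3 dz = 4z^4
  ∫ 3z^2 dz = z^3
  ∫ -4z dz = -2z^2
  ∫ 4 dz = 4z
F(z) = 4z^4 + z^3 - 2z^2 + 4z + C


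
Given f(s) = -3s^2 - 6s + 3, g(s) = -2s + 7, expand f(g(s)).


Substitute g(s) into f:
f(g(s)) = -3*(-2s + 7)^2 + (-6)*(-2s + 7) + 3
(-2s + 7)^2 = 4s^2 - 28s + 49
Expand and combine: -12s^2 + 96s - 186


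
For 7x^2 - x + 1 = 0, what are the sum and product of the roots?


For ax^2+bx+c=0: sum = -b/a, product = c/a.
a=7, b=-1, c=1
Sum = -(-1)/7 = 1/7
Product = (1)/7 = 1/7


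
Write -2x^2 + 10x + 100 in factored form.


Roots satisfy r1 + r2 = -b/a = 5 and r1*r2 = c/a = -50.
So r1 = -5, r2 = 10.
-2x^2 + 10x + 100 = -2(x - r1)(x - r2) = -2(x + 5)(x - 10)


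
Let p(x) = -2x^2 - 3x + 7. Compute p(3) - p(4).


p(3) = -20
p(4) = -37
p(3) - p(4) = -20 + 37 = 17


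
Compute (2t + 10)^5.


Expand (2t + 10)^5 by repeated multiplication:
  (2t + 10)^2 = 4t^2 + 40t + 100
  (2t + 10)^3 = 8t^3 + 120t^2 + 600t + 1000
  (2t + 10)^4 = 16t^4 + 320t^3 + 2400t^2 + 8000t + 10000
= 32t^5 + 800t^4 + 8000t^3 + 40000t^2 + 100000t + 100000


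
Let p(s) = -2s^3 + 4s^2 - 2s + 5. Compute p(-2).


Using direct substitution:
  -2 * (-2)^3 = 16
  4 * (-2)^2 = 16
  -2 * (-2)^1 = 4
  constant: 5
Sum = 16 + 16 + 4 + 5 = 41


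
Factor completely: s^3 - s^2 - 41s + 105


Try integer roots (divisors of 105). s=-7: p(-7)=0.
Divide out (s + 7): quotient is s^2 - 8s + 15.
Factor the quadratic: (s - 3)(s - 5)
Result: (s + 7)(s - 3)(s - 5)


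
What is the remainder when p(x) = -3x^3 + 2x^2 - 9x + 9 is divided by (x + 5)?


By the Remainder Theorem, the remainder equals p(-5):
  -3*(-5)^3 = 375
  2*(-5)^2 = 50
  -9*(-5)^1 = 45
  constant: 9
Sum: 375 + 50 + 45 + 9 = 479


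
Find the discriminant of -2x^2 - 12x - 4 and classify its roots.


D = b^2 - 4ac = (-12)^2 - 4(-2)(-4) = 144 - 32 = 112
Since D > 0: two distinct irrational roots


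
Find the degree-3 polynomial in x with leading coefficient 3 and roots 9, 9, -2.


p(x) = 3(x - 9)(x - 9)(x + 2)
Expand: 3x^3 - 48x^2 + 135x + 486


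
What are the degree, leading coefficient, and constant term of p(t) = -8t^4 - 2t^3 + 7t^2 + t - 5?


Highest power of t is 4, with coefficient -8. Constant term is -5.
Degree = 4, leading coefficient = -8, constant term = -5


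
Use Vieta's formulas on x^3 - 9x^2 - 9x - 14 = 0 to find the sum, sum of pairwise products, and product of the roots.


Monic cubic x^3+bx^2+cx+d=0: sum=-b, pairwise sum=c, product=-d.
b=-9, c=-9, d=-14
r1+r2+r3 = 9
r1r2+r1r3+r2r3 = -9
r1r2r3 = 14


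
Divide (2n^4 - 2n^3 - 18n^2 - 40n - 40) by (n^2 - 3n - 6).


(2n^4 - 2n^3 - 18n^2 - 40n - 40) / (n^2 - 3n - 6)
Step 1: 2n^2 * (n^2 - 3n - 6) = 2n^4 - 6n^3 - 12n^2; subtract.
Step 2: 4n * (n^2 - 3n - 6) = 4n^3 - 12n^2 - 24n; subtract.
Step 3: 6 * (n^2 - 3n - 6) = 6n^2 - 18n - 36; subtract.
Quotient: 2n^2 + 4n + 6, Remainder: 2n - 4


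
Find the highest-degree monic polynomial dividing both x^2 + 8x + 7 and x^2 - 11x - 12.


Factor each:
  x^2 + 8x + 7 = (x + 1)(x + 7)
  x^2 - 11x - 12 = (x + 1)(x - 12)
Common monic factor: x + 1


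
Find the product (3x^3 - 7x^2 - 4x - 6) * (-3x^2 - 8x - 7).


Distribute each term of the first polynomial:
  (3x^3)(-3x^2 - 8x - 7) = -9x^5 - 24x^4 - 21x^3
  (-7x^2)(-3x^2 - 8x - 7) = 21x^4 + 56x^3 + 49x^2
  (-4x)(-3x^2 - 8x - 7) = 12x^3 + 32x^2 + 28x
  (-6)(-3x^2 - 8x - 7) = 18x^2 + 48x + 42
Sum: -9x^5 - 3x^4 + 47x^3 + 99x^2 + 76x + 42


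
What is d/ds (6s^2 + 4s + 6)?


Apply the power rule term by term:
  d/ds(6s^2) = 12s
  d/ds(4s) = 4
  d/ds(6) = 0
p'(s) = 12s + 4


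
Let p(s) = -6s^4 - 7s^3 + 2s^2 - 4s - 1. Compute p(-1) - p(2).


p(-1) = 6
p(2) = -153
p(-1) - p(2) = 6 + 153 = 159


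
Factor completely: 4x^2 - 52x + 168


Roots satisfy r1 + r2 = -b/a = 13 and r1*r2 = c/a = 42.
So r1 = 7, r2 = 6.
4x^2 - 52x + 168 = 4(x - r1)(x - r2) = 4(x - 7)(x - 6)


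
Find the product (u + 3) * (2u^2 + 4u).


Distribute each term of the first polynomial:
  (u)(2u^2 + 4u) = 2u^3 + 4u^2
  (3)(2u^2 + 4u) = 6u^2 + 12u
Sum: 2u^3 + 10u^2 + 12u


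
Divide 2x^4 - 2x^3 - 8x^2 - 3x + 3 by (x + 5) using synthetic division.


Synthetic division with c = -5. Coefficients: 2, -2, -8, -3, 3
Bring down 2.
  2 * -5 = -10; -10 - 2 = -12
  -12 * -5 = 60; 60 - 8 = 52
  52 * -5 = -260; -260 - 3 = -263
  -263 * -5 = 1315; 1315 + 3 = 1318
Quotient: 2x^3 - 12x^2 + 52x - 263, Remainder: 1318


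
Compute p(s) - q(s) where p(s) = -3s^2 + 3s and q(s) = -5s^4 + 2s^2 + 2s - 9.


Distribute the minus sign:
  (-3s^2 + 3s)
- (-5s^4 + 2s^2 + 2s - 9)
Negate second polynomial: 5s^4 - 2s^2 - 2s + 9
Add: 5s^4 - 5s^2 + s + 9


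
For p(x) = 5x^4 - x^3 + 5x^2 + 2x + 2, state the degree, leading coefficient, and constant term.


Highest power of x is 4, with coefficient 5. Constant term is 2.
Degree = 4, leading coefficient = 5, constant term = 2


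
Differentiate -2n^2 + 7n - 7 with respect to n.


Apply the power rule term by term:
  d/dn(-2n^2) = -4n
  d/dn(7n) = 7
  d/dn(-7) = 0
p'(n) = -4n + 7


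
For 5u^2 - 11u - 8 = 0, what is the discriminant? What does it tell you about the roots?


D = b^2 - 4ac = (-11)^2 - 4(5)(-8) = 121 + 160 = 281
Since D > 0: two distinct irrational roots


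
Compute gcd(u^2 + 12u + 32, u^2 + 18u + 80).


Factor each:
  u^2 + 12u + 32 = (u + 8)(u + 4)
  u^2 + 18u + 80 = (u + 8)(u + 10)
Common monic factor: u + 8


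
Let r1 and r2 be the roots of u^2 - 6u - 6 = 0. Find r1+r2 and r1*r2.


For au^2+bu+c=0: sum = -b/a, product = c/a.
a=1, b=-6, c=-6
Sum = -(-6)/1 = 6
Product = (-6)/1 = -6


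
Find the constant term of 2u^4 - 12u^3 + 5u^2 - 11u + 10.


Read off the constant term: 10


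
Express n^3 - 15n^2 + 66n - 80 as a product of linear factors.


Try integer roots (divisors of -80). n=2: p(2)=0.
Divide out (n - 2): quotient is n^2 - 13n + 40.
Factor the quadratic: (n - 8)(n - 5)
Result: (n - 2)(n - 8)(n - 5)


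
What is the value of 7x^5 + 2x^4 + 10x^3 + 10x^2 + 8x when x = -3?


Using direct substitution:
  7 * (-3)^5 = -1701
  2 * (-3)^4 = 162
  10 * (-3)^3 = -270
  10 * (-3)^2 = 90
  8 * (-3)^1 = -24
  constant: 0
Sum = -1701 + 162 - 270 + 90 - 24 + 0 = -1743


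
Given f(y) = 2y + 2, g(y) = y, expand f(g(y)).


Substitute g(y) into f:
f(g(y)) = 2*(y) + 2
Expand and combine: 2y + 2


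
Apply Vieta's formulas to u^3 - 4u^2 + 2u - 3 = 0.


Monic cubic u^3+bu^2+cu+d=0: sum=-b, pairwise sum=c, product=-d.
b=-4, c=2, d=-3
r1+r2+r3 = 4
r1r2+r1r3+r2r3 = 2
r1r2r3 = 3


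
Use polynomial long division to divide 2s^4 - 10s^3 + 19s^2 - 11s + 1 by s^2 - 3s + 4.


(2s^4 - 10s^3 + 19s^2 - 11s + 1) / (s^2 - 3s + 4)
Step 1: 2s^2 * (s^2 - 3s + 4) = 2s^4 - 6s^3 + 8s^2; subtract.
Step 2: -4s * (s^2 - 3s + 4) = -4s^3 + 12s^2 - 16s; subtract.
Step 3: -1 * (s^2 - 3s + 4) = -s^2 + 3s - 4; subtract.
Quotient: 2s^2 - 4s - 1, Remainder: 2s + 5


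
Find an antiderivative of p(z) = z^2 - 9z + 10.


Reverse power rule on each term:
  ∫ z^2 dz = (1/3)z^3
  ∫ -9z dz = -(9/2)z^2
  ∫ 10 dz = 10z
F(z) = (1/3)z^3 - (9/2)z^2 + 10z + C


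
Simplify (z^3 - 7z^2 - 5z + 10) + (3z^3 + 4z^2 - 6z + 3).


Align terms by degree and add:
  z^3 - 7z^2 - 5z + 10
+ 3z^3 + 4z^2 - 6z + 3
= 4z^3 - 3z^2 - 11z + 13


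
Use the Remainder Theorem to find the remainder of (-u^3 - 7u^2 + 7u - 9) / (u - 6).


By the Remainder Theorem, the remainder equals p(6):
  -1*(6)^3 = -216
  -7*(6)^2 = -252
  7*(6)^1 = 42
  constant: -9
Sum: -216 - 252 + 42 - 9 = -435


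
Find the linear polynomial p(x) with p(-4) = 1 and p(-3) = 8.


p(x) = mx + b. Using p(-4)=1, p(-3)=8:
m = (1 - 8)/(-4 + 3) = -7/-1 = 7
b = 1 - m*(-4) = 1 + 28 = 29
p(x) = 7x + 29


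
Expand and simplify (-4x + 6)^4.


Expand (-4x + 6)^4 by repeated multiplication:
  (-4x + 6)^2 = 16x^2 - 48x + 36
  (-4x + 6)^3 = -64x^3 + 288x^2 - 432x + 216
= 256x^4 - 1536x^3 + 3456x^2 - 3456x + 1296


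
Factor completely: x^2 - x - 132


Roots satisfy r1 + r2 = -b/a = 1 and r1*r2 = c/a = -132.
So r1 = -11, r2 = 12.
x^2 - x - 132 = (x - r1)(x - r2) = (x + 11)(x - 12)


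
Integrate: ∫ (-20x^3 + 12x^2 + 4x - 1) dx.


Reverse power rule on each term:
  ∫ -20x^3 dx = -5x^4
  ∫ 12x^2 dx = 4x^3
  ∫ 4x dx = 2x^2
  ∫ -1 dx = -x
F(x) = -5x^4 + 4x^3 + 2x^2 - x + C


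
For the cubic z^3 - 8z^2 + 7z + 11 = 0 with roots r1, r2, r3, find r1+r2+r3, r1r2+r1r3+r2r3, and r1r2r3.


Monic cubic z^3+bz^2+cz+d=0: sum=-b, pairwise sum=c, product=-d.
b=-8, c=7, d=11
r1+r2+r3 = 8
r1r2+r1r3+r2r3 = 7
r1r2r3 = -11


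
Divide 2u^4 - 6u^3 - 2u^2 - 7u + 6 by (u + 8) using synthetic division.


Synthetic division with c = -8. Coefficients: 2, -6, -2, -7, 6
Bring down 2.
  2 * -8 = -16; -16 - 6 = -22
  -22 * -8 = 176; 176 - 2 = 174
  174 * -8 = -1392; -1392 - 7 = -1399
  -1399 * -8 = 11192; 11192 + 6 = 11198
Quotient: 2u^3 - 22u^2 + 174u - 1399, Remainder: 11198


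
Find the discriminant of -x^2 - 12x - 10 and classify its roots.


D = b^2 - 4ac = (-12)^2 - 4(-1)(-10) = 144 - 40 = 104
Since D > 0: two distinct irrational roots


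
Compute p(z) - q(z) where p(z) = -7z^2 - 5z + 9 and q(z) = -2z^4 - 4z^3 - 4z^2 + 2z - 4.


Distribute the minus sign:
  (-7z^2 - 5z + 9)
- (-2z^4 - 4z^3 - 4z^2 + 2z - 4)
Negate second polynomial: 2z^4 + 4z^3 + 4z^2 - 2z + 4
Add: 2z^4 + 4z^3 - 3z^2 - 7z + 13


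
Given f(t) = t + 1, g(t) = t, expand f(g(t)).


Substitute g(t) into f:
f(g(t)) = 1*(t) + 1
Expand and combine: t + 1


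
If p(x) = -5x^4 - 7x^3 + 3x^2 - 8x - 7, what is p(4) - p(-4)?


p(4) = -1719
p(-4) = -759
p(4) - p(-4) = -1719 + 759 = -960


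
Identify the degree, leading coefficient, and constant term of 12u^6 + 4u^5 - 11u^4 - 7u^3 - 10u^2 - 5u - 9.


Highest power of u is 6, with coefficient 12. Constant term is -9.
Degree = 6, leading coefficient = 12, constant term = -9


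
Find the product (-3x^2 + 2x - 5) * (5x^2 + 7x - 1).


Distribute each term of the first polynomial:
  (-3x^2)(5x^2 + 7x - 1) = -15x^4 - 21x^3 + 3x^2
  (2x)(5x^2 + 7x - 1) = 10x^3 + 14x^2 - 2x
  (-5)(5x^2 + 7x - 1) = -25x^2 - 35x + 5
Sum: -15x^4 - 11x^3 - 8x^2 - 37x + 5


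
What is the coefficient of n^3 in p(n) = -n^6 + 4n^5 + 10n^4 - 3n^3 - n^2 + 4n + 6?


Read off the coefficient of n^3: -3


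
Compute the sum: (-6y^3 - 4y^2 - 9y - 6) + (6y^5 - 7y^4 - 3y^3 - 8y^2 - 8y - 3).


Align terms by degree and add:
  -6y^3 - 4y^2 - 9y - 6
+ 6y^5 - 7y^4 - 3y^3 - 8y^2 - 8y - 3
= 6y^5 - 7y^4 - 9y^3 - 12y^2 - 17y - 9


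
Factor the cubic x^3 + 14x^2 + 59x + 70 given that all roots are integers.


Try integer roots (divisors of 70). x=-5: p(-5)=0.
Divide out (x + 5): quotient is x^2 + 9x + 14.
Factor the quadratic: (x + 2)(x + 7)
Result: (x + 5)(x + 2)(x + 7)


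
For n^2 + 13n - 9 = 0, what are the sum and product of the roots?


For an^2+bn+c=0: sum = -b/a, product = c/a.
a=1, b=13, c=-9
Sum = -(13)/1 = -13
Product = (-9)/1 = -9


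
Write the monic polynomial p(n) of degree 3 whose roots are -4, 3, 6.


p(n) = (n + 4)(n - 3)(n - 6)
Expand: n^3 - 5n^2 - 18n + 72


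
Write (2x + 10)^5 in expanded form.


Expand (2x + 10)^5 by repeated multiplication:
  (2x + 10)^2 = 4x^2 + 40x + 100
  (2x + 10)^3 = 8x^3 + 120x^2 + 600x + 1000
  (2x + 10)^4 = 16x^4 + 320x^3 + 2400x^2 + 8000x + 10000
= 32x^5 + 800x^4 + 8000x^3 + 40000x^2 + 100000x + 100000


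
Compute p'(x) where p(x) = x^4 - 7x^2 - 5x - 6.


Apply the power rule term by term:
  d/dx(x^4) = 4x^3
  d/dx(-7x^2) = -14x
  d/dx(-5x) = -5
  d/dx(-6) = 0
p'(x) = 4x^3 - 14x - 5


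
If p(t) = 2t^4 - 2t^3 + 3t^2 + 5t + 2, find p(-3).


Using direct substitution:
  2 * (-3)^4 = 162
  -2 * (-3)^3 = 54
  3 * (-3)^2 = 27
  5 * (-3)^1 = -15
  constant: 2
Sum = 162 + 54 + 27 - 15 + 2 = 230


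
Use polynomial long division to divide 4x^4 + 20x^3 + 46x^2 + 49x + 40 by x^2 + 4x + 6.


(4x^4 + 20x^3 + 46x^2 + 49x + 40) / (x^2 + 4x + 6)
Step 1: 4x^2 * (x^2 + 4x + 6) = 4x^4 + 16x^3 + 24x^2; subtract.
Step 2: 4x * (x^2 + 4x + 6) = 4x^3 + 16x^2 + 24x; subtract.
Step 3: 6 * (x^2 + 4x + 6) = 6x^2 + 24x + 36; subtract.
Quotient: 4x^2 + 4x + 6, Remainder: x + 4


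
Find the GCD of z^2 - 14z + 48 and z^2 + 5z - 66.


Factor each:
  z^2 - 14z + 48 = (z - 6)(z - 8)
  z^2 + 5z - 66 = (z - 6)(z + 11)
Common monic factor: z - 6


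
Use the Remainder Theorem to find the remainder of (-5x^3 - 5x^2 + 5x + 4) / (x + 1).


By the Remainder Theorem, the remainder equals p(-1):
  -5*(-1)^3 = 5
  -5*(-1)^2 = -5
  5*(-1)^1 = -5
  constant: 4
Sum: 5 - 5 - 5 + 4 = -1


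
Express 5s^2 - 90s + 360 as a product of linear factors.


Roots satisfy r1 + r2 = -b/a = 18 and r1*r2 = c/a = 72.
So r1 = 12, r2 = 6.
5s^2 - 90s + 360 = 5(s - r1)(s - r2) = 5(s - 12)(s - 6)


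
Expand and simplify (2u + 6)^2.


Expand (2u + 6)^2 by repeated multiplication:
= 4u^2 + 24u + 36


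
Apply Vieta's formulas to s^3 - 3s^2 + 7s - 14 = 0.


Monic cubic s^3+bs^2+cs+d=0: sum=-b, pairwise sum=c, product=-d.
b=-3, c=7, d=-14
r1+r2+r3 = 3
r1r2+r1r3+r2r3 = 7
r1r2r3 = 14


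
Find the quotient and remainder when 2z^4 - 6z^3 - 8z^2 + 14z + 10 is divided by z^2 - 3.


(2z^4 - 6z^3 - 8z^2 + 14z + 10) / (z^2 - 3)
Step 1: 2z^2 * (z^2 - 3) = 2z^4 - 6z^2; subtract.
Step 2: -6z * (z^2 - 3) = -6z^3 + 18z; subtract.
Step 3: -2 * (z^2 - 3) = -2z^2 + 6; subtract.
Quotient: 2z^2 - 6z - 2, Remainder: -4z + 4


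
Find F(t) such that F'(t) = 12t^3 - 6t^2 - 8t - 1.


Reverse power rule on each term:
  ∫ 12t^3 dt = 3t^4
  ∫ -6t^2 dt = -2t^3
  ∫ -8t dt = -4t^2
  ∫ -1 dt = -t
F(t) = 3t^4 - 2t^3 - 4t^2 - t + C


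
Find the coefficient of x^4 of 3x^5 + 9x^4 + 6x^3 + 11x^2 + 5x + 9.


Read off the coefficient of x^4: 9


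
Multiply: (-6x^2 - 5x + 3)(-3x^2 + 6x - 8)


Distribute each term of the first polynomial:
  (-6x^2)(-3x^2 + 6x - 8) = 18x^4 - 36x^3 + 48x^2
  (-5x)(-3x^2 + 6x - 8) = 15x^3 - 30x^2 + 40x
  (3)(-3x^2 + 6x - 8) = -9x^2 + 18x - 24
Sum: 18x^4 - 21x^3 + 9x^2 + 58x - 24


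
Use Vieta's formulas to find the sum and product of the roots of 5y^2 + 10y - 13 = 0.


For ay^2+by+c=0: sum = -b/a, product = c/a.
a=5, b=10, c=-13
Sum = -(10)/5 = -2
Product = (-13)/5 = -13/5


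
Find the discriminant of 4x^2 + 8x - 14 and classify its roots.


D = b^2 - 4ac = (8)^2 - 4(4)(-14) = 64 + 224 = 288
Since D > 0: two distinct irrational roots


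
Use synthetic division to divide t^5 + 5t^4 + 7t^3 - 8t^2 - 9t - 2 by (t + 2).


Synthetic division with c = -2. Coefficients: 1, 5, 7, -8, -9, -2
Bring down 1.
  1 * -2 = -2; -2 + 5 = 3
  3 * -2 = -6; -6 + 7 = 1
  1 * -2 = -2; -2 - 8 = -10
  -10 * -2 = 20; 20 - 9 = 11
  11 * -2 = -22; -22 - 2 = -24
Quotient: t^4 + 3t^3 + t^2 - 10t + 11, Remainder: -24


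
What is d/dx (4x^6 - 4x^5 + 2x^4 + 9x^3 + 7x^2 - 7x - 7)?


Apply the power rule term by term:
  d/dx(4x^6) = 24x^5
  d/dx(-4x^5) = -20x^4
  d/dx(2x^4) = 8x^3
  d/dx(9x^3) = 27x^2
  d/dx(7x^2) = 14x
  d/dx(-7x) = -7
  d/dx(-7) = 0
p'(x) = 24x^5 - 20x^4 + 8x^3 + 27x^2 + 14x - 7


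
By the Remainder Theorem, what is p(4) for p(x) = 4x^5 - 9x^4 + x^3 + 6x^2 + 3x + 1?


By the Remainder Theorem, the remainder equals p(4):
  4*(4)^5 = 4096
  -9*(4)^4 = -2304
  1*(4)^3 = 64
  6*(4)^2 = 96
  3*(4)^1 = 12
  constant: 1
Sum: 4096 - 2304 + 64 + 96 + 12 + 1 = 1965


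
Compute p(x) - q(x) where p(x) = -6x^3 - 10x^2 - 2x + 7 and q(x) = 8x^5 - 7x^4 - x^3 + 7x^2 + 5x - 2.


Distribute the minus sign:
  (-6x^3 - 10x^2 - 2x + 7)
- (8x^5 - 7x^4 - x^3 + 7x^2 + 5x - 2)
Negate second polynomial: -8x^5 + 7x^4 + x^3 - 7x^2 - 5x + 2
Add: -8x^5 + 7x^4 - 5x^3 - 17x^2 - 7x + 9


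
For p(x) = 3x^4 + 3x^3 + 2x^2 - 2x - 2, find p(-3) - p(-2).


p(-3) = 184
p(-2) = 34
p(-3) - p(-2) = 184 - 34 = 150


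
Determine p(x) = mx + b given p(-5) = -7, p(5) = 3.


p(x) = mx + b. Using p(-5)=-7, p(5)=3:
m = (-7 - 3)/(-5 - 5) = -10/-10 = 1
b = -7 - m*(-5) = -7 + 5 = -2
p(x) = x - 2


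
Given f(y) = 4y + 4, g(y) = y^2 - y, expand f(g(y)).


Substitute g(y) into f:
f(g(y)) = 4*(y^2 - y) + 4
Expand and combine: 4y^2 - 4y + 4


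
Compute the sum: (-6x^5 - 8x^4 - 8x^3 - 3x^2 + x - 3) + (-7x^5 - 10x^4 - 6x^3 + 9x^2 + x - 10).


Align terms by degree and add:
  -6x^5 - 8x^4 - 8x^3 - 3x^2 + x - 3
  -7x^5 - 10x^4 - 6x^3 + 9x^2 + x - 10
= -13x^5 - 18x^4 - 14x^3 + 6x^2 + 2x - 13


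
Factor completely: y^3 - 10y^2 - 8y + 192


Try integer roots (divisors of 192). y=6: p(6)=0.
Divide out (y - 6): quotient is y^2 - 4y - 32.
Factor the quadratic: (y + 4)(y - 8)
Result: (y - 6)(y + 4)(y - 8)


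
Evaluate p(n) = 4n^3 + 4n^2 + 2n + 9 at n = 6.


Using direct substitution:
  4 * (6)^3 = 864
  4 * (6)^2 = 144
  2 * (6)^1 = 12
  constant: 9
Sum = 864 + 144 + 12 + 9 = 1029


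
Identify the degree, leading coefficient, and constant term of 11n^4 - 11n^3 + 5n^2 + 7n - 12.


Highest power of n is 4, with coefficient 11. Constant term is -12.
Degree = 4, leading coefficient = 11, constant term = -12


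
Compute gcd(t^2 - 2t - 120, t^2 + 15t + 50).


Factor each:
  t^2 - 2t - 120 = (t + 10)(t - 12)
  t^2 + 15t + 50 = (t + 10)(t + 5)
Common monic factor: t + 10


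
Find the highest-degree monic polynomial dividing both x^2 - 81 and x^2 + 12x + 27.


Factor each:
  x^2 - 81 = (x + 9)(x - 9)
  x^2 + 12x + 27 = (x + 9)(x + 3)
Common monic factor: x + 9


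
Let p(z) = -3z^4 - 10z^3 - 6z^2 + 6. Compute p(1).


Using direct substitution:
  -3 * (1)^4 = -3
  -10 * (1)^3 = -10
  -6 * (1)^2 = -6
  0 * (1)^1 = 0
  constant: 6
Sum = -3 - 10 - 6 + 0 + 6 = -13


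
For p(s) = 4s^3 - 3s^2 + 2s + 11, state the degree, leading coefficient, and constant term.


Highest power of s is 3, with coefficient 4. Constant term is 11.
Degree = 3, leading coefficient = 4, constant term = 11


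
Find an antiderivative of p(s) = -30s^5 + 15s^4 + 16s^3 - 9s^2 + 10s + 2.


Reverse power rule on each term:
  ∫ -30s^5 ds = -5s^6
  ∫ 15s^4 ds = 3s^5
  ∫ 16s^3 ds = 4s^4
  ∫ -9s^2 ds = -3s^3
  ∫ 10s ds = 5s^2
  ∫ 2 ds = 2s
F(s) = -5s^6 + 3s^5 + 4s^4 - 3s^3 + 5s^2 + 2s + C


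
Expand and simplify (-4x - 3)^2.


Expand (-4x - 3)^2 by repeated multiplication:
= 16x^2 + 24x + 9


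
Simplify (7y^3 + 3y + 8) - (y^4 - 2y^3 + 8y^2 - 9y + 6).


Distribute the minus sign:
  (7y^3 + 3y + 8)
- (y^4 - 2y^3 + 8y^2 - 9y + 6)
Negate second polynomial: -y^4 + 2y^3 - 8y^2 + 9y - 6
Add: -y^4 + 9y^3 - 8y^2 + 12y + 2


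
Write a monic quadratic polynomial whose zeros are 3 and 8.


p(n) = (n - 3)(n - 8)
Expand: n^2 - 11n + 24


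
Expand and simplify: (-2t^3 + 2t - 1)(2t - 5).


Distribute each term of the first polynomial:
  (-2t^3)(2t - 5) = -4t^4 + 10t^3
  (2t)(2t - 5) = 4t^2 - 10t
  (-1)(2t - 5) = -2t + 5
Sum: -4t^4 + 10t^3 + 4t^2 - 12t + 5


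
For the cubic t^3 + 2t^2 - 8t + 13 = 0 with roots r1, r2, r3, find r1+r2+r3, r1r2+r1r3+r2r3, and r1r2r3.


Monic cubic t^3+bt^2+ct+d=0: sum=-b, pairwise sum=c, product=-d.
b=2, c=-8, d=13
r1+r2+r3 = -2
r1r2+r1r3+r2r3 = -8
r1r2r3 = -13


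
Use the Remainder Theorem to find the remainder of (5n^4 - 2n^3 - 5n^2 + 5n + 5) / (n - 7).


By the Remainder Theorem, the remainder equals p(7):
  5*(7)^4 = 12005
  -2*(7)^3 = -686
  -5*(7)^2 = -245
  5*(7)^1 = 35
  constant: 5
Sum: 12005 - 686 - 245 + 35 + 5 = 11114


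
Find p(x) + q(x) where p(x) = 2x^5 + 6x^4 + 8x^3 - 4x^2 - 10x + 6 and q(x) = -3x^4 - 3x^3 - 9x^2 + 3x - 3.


Align terms by degree and add:
  2x^5 + 6x^4 + 8x^3 - 4x^2 - 10x + 6
  -3x^4 - 3x^3 - 9x^2 + 3x - 3
= 2x^5 + 3x^4 + 5x^3 - 13x^2 - 7x + 3


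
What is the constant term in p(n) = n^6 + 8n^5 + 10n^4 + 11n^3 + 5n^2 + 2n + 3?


Read off the constant term: 3


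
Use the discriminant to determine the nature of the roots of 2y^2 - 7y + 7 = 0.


D = b^2 - 4ac = (-7)^2 - 4(2)(7) = 49 - 56 = -7
Since D < 0: two complex conjugate roots (no real roots)


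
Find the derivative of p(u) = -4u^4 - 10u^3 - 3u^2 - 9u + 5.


Apply the power rule term by term:
  d/du(-4u^4) = -16u^3
  d/du(-10u^3) = -30u^2
  d/du(-3u^2) = -6u
  d/du(-9u) = -9
  d/du(5) = 0
p'(u) = -16u^3 - 30u^2 - 6u - 9


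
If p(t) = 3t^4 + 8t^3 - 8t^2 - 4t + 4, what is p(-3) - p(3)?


p(-3) = -29
p(3) = 379
p(-3) - p(3) = -29 - 379 = -408


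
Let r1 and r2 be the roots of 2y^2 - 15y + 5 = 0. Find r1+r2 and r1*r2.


For ay^2+by+c=0: sum = -b/a, product = c/a.
a=2, b=-15, c=5
Sum = -(-15)/2 = 15/2
Product = (5)/2 = 5/2


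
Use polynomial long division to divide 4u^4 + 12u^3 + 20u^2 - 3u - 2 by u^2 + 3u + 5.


(4u^4 + 12u^3 + 20u^2 - 3u - 2) / (u^2 + 3u + 5)
Step 1: 4u^2 * (u^2 + 3u + 5) = 4u^4 + 12u^3 + 20u^2; subtract.
Step 2: 0 * (u^2 + 3u + 5) = 0; subtract.
Step 3: 0 * (u^2 + 3u + 5) = 0; subtract.
Quotient: 4u^2, Remainder: -3u - 2


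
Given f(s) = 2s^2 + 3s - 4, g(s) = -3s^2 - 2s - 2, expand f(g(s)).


Substitute g(s) into f:
f(g(s)) = 2*(-3s^2 - 2s - 2)^2 + 3*(-3s^2 - 2s - 2) + (-4)
(-3s^2 - 2s - 2)^2 = 9s^4 + 12s^3 + 16s^2 + 8s + 4
Expand and combine: 18s^4 + 24s^3 + 23s^2 + 10s - 2


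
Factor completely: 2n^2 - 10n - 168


Roots satisfy r1 + r2 = -b/a = 5 and r1*r2 = c/a = -84.
So r1 = 12, r2 = -7.
2n^2 - 10n - 168 = 2(n - r1)(n - r2) = 2(n - 12)(n + 7)


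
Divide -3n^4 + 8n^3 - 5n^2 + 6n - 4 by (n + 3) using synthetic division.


Synthetic division with c = -3. Coefficients: -3, 8, -5, 6, -4
Bring down -3.
  -3 * -3 = 9; 9 + 8 = 17
  17 * -3 = -51; -51 - 5 = -56
  -56 * -3 = 168; 168 + 6 = 174
  174 * -3 = -522; -522 - 4 = -526
Quotient: -3n^3 + 17n^2 - 56n + 174, Remainder: -526


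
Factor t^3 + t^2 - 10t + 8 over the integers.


Try integer roots (divisors of 8). t=1: p(1)=0.
Divide out (t - 1): quotient is t^2 + 2t - 8.
Factor the quadratic: (t - 2)(t + 4)
Result: (t - 1)(t - 2)(t + 4)


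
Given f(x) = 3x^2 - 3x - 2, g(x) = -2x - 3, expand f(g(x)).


Substitute g(x) into f:
f(g(x)) = 3*(-2x - 3)^2 + (-3)*(-2x - 3) + (-2)
(-2x - 3)^2 = 4x^2 + 12x + 9
Expand and combine: 12x^2 + 42x + 34


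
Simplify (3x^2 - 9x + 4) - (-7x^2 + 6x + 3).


Distribute the minus sign:
  (3x^2 - 9x + 4)
- (-7x^2 + 6x + 3)
Negate second polynomial: 7x^2 - 6x - 3
Add: 10x^2 - 15x + 1


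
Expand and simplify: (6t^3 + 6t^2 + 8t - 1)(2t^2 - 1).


Distribute each term of the first polynomial:
  (6t^3)(2t^2 - 1) = 12t^5 - 6t^3
  (6t^2)(2t^2 - 1) = 12t^4 - 6t^2
  (8t)(2t^2 - 1) = 16t^3 - 8t
  (-1)(2t^2 - 1) = -2t^2 + 1
Sum: 12t^5 + 12t^4 + 10t^3 - 8t^2 - 8t + 1


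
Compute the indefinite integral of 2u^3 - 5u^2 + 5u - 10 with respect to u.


Reverse power rule on each term:
  ∫ 2u^3 du = (1/2)u^4
  ∫ -5u^2 du = -(5/3)u^3
  ∫ 5u du = (5/2)u^2
  ∫ -10 du = -10u
F(u) = (1/2)u^4 - (5/3)u^3 + (5/2)u^2 - 10u + C


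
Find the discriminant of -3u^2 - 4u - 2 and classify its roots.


D = b^2 - 4ac = (-4)^2 - 4(-3)(-2) = 16 - 24 = -8
Since D < 0: two complex conjugate roots (no real roots)


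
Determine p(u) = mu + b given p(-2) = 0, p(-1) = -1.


p(u) = mu + b. Using p(-2)=0, p(-1)=-1:
m = (0 + 1)/(-2 + 1) = 1/-1 = -1
b = 0 - m*(-2) = 0 - 2 = -2
p(u) = -u - 2


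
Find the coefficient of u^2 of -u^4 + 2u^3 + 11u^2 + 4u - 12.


Read off the coefficient of u^2: 11


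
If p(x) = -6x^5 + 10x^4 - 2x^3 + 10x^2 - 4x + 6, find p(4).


Using direct substitution:
  -6 * (4)^5 = -6144
  10 * (4)^4 = 2560
  -2 * (4)^3 = -128
  10 * (4)^2 = 160
  -4 * (4)^1 = -16
  constant: 6
Sum = -6144 + 2560 - 128 + 160 - 16 + 6 = -3562


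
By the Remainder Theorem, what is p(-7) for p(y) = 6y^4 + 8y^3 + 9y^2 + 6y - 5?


By the Remainder Theorem, the remainder equals p(-7):
  6*(-7)^4 = 14406
  8*(-7)^3 = -2744
  9*(-7)^2 = 441
  6*(-7)^1 = -42
  constant: -5
Sum: 14406 - 2744 + 441 - 42 - 5 = 12056


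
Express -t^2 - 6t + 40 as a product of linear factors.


Roots satisfy r1 + r2 = -b/a = -6 and r1*r2 = c/a = -40.
So r1 = 4, r2 = -10.
-t^2 - 6t + 40 = -(t - r1)(t - r2) = -(t - 4)(t + 10)


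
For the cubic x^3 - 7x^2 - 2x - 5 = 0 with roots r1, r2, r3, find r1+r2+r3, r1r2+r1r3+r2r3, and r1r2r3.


Monic cubic x^3+bx^2+cx+d=0: sum=-b, pairwise sum=c, product=-d.
b=-7, c=-2, d=-5
r1+r2+r3 = 7
r1r2+r1r3+r2r3 = -2
r1r2r3 = 5


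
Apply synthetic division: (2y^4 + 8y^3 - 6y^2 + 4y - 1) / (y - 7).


Synthetic division with c = 7. Coefficients: 2, 8, -6, 4, -1
Bring down 2.
  2 * 7 = 14; 14 + 8 = 22
  22 * 7 = 154; 154 - 6 = 148
  148 * 7 = 1036; 1036 + 4 = 1040
  1040 * 7 = 7280; 7280 - 1 = 7279
Quotient: 2y^3 + 22y^2 + 148y + 1040, Remainder: 7279


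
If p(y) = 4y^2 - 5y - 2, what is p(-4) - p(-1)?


p(-4) = 82
p(-1) = 7
p(-4) - p(-1) = 82 - 7 = 75


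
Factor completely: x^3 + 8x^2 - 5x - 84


Try integer roots (divisors of -84). x=-7: p(-7)=0.
Divide out (x + 7): quotient is x^2 + x - 12.
Factor the quadratic: (x - 3)(x + 4)
Result: (x + 7)(x - 3)(x + 4)


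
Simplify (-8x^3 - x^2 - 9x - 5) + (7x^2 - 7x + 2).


Align terms by degree and add:
  -8x^3 - x^2 - 9x - 5
+ 7x^2 - 7x + 2
= -8x^3 + 6x^2 - 16x - 3


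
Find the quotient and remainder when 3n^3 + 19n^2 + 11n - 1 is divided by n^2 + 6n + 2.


(3n^3 + 19n^2 + 11n - 1) / (n^2 + 6n + 2)
Step 1: 3n * (n^2 + 6n + 2) = 3n^3 + 18n^2 + 6n; subtract.
Step 2: 1 * (n^2 + 6n + 2) = n^2 + 6n + 2; subtract.
Quotient: 3n + 1, Remainder: -n - 3


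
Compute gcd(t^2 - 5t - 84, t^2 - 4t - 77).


Factor each:
  t^2 - 5t - 84 = (t + 7)(t - 12)
  t^2 - 4t - 77 = (t + 7)(t - 11)
Common monic factor: t + 7


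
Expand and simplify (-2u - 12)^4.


Expand (-2u - 12)^4 by repeated multiplication:
  (-2u - 12)^2 = 4u^2 + 48u + 144
  (-2u - 12)^3 = -8u^3 - 144u^2 - 864u - 1728
= 16u^4 + 384u^3 + 3456u^2 + 13824u + 20736


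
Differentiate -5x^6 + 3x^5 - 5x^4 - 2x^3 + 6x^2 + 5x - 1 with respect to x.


Apply the power rule term by term:
  d/dx(-5x^6) = -30x^5
  d/dx(3x^5) = 15x^4
  d/dx(-5x^4) = -20x^3
  d/dx(-2x^3) = -6x^2
  d/dx(6x^2) = 12x
  d/dx(5x) = 5
  d/dx(-1) = 0
p'(x) = -30x^5 + 15x^4 - 20x^3 - 6x^2 + 12x + 5


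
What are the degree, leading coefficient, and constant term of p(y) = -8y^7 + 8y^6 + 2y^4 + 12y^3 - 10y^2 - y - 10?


Highest power of y is 7, with coefficient -8. Constant term is -10.
Degree = 7, leading coefficient = -8, constant term = -10


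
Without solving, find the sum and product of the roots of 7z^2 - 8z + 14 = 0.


For az^2+bz+c=0: sum = -b/a, product = c/a.
a=7, b=-8, c=14
Sum = -(-8)/7 = 8/7
Product = (14)/7 = 2


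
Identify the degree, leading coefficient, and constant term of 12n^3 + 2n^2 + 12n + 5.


Highest power of n is 3, with coefficient 12. Constant term is 5.
Degree = 3, leading coefficient = 12, constant term = 5


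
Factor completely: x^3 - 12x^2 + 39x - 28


Try integer roots (divisors of -28). x=7: p(7)=0.
Divide out (x - 7): quotient is x^2 - 5x + 4.
Factor the quadratic: (x - 1)(x - 4)
Result: (x - 7)(x - 1)(x - 4)


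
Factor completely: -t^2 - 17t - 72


Roots satisfy r1 + r2 = -b/a = -17 and r1*r2 = c/a = 72.
So r1 = -9, r2 = -8.
-t^2 - 17t - 72 = -(t - r1)(t - r2) = -(t + 9)(t + 8)


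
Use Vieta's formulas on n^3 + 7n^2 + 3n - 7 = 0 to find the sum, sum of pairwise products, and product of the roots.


Monic cubic n^3+bn^2+cn+d=0: sum=-b, pairwise sum=c, product=-d.
b=7, c=3, d=-7
r1+r2+r3 = -7
r1r2+r1r3+r2r3 = 3
r1r2r3 = 7


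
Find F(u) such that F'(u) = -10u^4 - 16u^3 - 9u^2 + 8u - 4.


Reverse power rule on each term:
  ∫ -10u^4 du = -2u^5
  ∫ -16u^3 du = -4u^4
  ∫ -9u^2 du = -3u^3
  ∫ 8u du = 4u^2
  ∫ -4 du = -4u
F(u) = -2u^5 - 4u^4 - 3u^3 + 4u^2 - 4u + C


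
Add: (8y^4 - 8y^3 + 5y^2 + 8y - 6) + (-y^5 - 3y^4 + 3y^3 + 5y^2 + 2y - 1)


Align terms by degree and add:
  8y^4 - 8y^3 + 5y^2 + 8y - 6
  -y^5 - 3y^4 + 3y^3 + 5y^2 + 2y - 1
= -y^5 + 5y^4 - 5y^3 + 10y^2 + 10y - 7


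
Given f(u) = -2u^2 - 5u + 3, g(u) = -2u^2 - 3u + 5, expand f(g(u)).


Substitute g(u) into f:
f(g(u)) = -2*(-2u^2 - 3u + 5)^2 + (-5)*(-2u^2 - 3u + 5) + 3
(-2u^2 - 3u + 5)^2 = 4u^4 + 12u^3 - 11u^2 - 30u + 25
Expand and combine: -8u^4 - 24u^3 + 32u^2 + 75u - 72


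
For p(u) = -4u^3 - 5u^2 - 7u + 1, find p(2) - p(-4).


p(2) = -65
p(-4) = 205
p(2) - p(-4) = -65 - 205 = -270


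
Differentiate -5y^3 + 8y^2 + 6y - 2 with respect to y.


Apply the power rule term by term:
  d/dy(-5y^3) = -15y^2
  d/dy(8y^2) = 16y
  d/dy(6y) = 6
  d/dy(-2) = 0
p'(y) = -15y^2 + 16y + 6


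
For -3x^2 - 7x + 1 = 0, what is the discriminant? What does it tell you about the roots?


D = b^2 - 4ac = (-7)^2 - 4(-3)(1) = 49 + 12 = 61
Since D > 0: two distinct irrational roots


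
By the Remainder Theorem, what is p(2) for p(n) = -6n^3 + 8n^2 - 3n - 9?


By the Remainder Theorem, the remainder equals p(2):
  -6*(2)^3 = -48
  8*(2)^2 = 32
  -3*(2)^1 = -6
  constant: -9
Sum: -48 + 32 - 6 - 9 = -31


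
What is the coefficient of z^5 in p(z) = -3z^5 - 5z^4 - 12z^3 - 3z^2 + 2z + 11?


Read off the coefficient of z^5: -3


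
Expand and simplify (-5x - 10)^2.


Expand (-5x - 10)^2 by repeated multiplication:
= 25x^2 + 100x + 100


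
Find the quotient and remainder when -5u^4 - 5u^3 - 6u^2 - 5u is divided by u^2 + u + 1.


(-5u^4 - 5u^3 - 6u^2 - 5u) / (u^2 + u + 1)
Step 1: -5u^2 * (u^2 + u + 1) = -5u^4 - 5u^3 - 5u^2; subtract.
Step 2: 0 * (u^2 + u + 1) = 0; subtract.
Step 3: -1 * (u^2 + u + 1) = -u^2 - u - 1; subtract.
Quotient: -5u^2 - 1, Remainder: -4u + 1


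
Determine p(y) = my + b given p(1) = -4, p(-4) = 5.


p(y) = my + b. Using p(1)=-4, p(-4)=5:
m = (-4 - 5)/(1 + 4) = -9/5 = -9/5
b = -4 - m*(1) = -4 + 9/5 = -11/5
p(y) = -(9/5)y - (11/5)


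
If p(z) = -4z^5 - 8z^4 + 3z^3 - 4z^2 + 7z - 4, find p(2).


Using direct substitution:
  -4 * (2)^5 = -128
  -8 * (2)^4 = -128
  3 * (2)^3 = 24
  -4 * (2)^2 = -16
  7 * (2)^1 = 14
  constant: -4
Sum = -128 - 128 + 24 - 16 + 14 - 4 = -238


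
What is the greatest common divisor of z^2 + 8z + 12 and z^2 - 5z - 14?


Factor each:
  z^2 + 8z + 12 = (z + 2)(z + 6)
  z^2 - 5z - 14 = (z + 2)(z - 7)
Common monic factor: z + 2


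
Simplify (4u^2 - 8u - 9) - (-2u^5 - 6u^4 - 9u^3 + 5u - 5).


Distribute the minus sign:
  (4u^2 - 8u - 9)
- (-2u^5 - 6u^4 - 9u^3 + 5u - 5)
Negate second polynomial: 2u^5 + 6u^4 + 9u^3 - 5u + 5
Add: 2u^5 + 6u^4 + 9u^3 + 4u^2 - 13u - 4


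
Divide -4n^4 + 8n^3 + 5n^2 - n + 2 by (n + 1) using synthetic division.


Synthetic division with c = -1. Coefficients: -4, 8, 5, -1, 2
Bring down -4.
  -4 * -1 = 4; 4 + 8 = 12
  12 * -1 = -12; -12 + 5 = -7
  -7 * -1 = 7; 7 - 1 = 6
  6 * -1 = -6; -6 + 2 = -4
Quotient: -4n^3 + 12n^2 - 7n + 6, Remainder: -4


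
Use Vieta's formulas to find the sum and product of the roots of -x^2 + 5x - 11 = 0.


For ax^2+bx+c=0: sum = -b/a, product = c/a.
a=-1, b=5, c=-11
Sum = -(5)/-1 = 5
Product = (-11)/-1 = 11


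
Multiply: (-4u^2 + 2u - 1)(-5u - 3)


Distribute each term of the first polynomial:
  (-4u^2)(-5u - 3) = 20u^3 + 12u^2
  (2u)(-5u - 3) = -10u^2 - 6u
  (-1)(-5u - 3) = 5u + 3
Sum: 20u^3 + 2u^2 - u + 3


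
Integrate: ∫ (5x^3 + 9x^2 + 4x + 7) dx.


Reverse power rule on each term:
  ∫ 5x^3 dx = (5/4)x^4
  ∫ 9x^2 dx = 3x^3
  ∫ 4x dx = 2x^2
  ∫ 7 dx = 7x
F(x) = (5/4)x^4 + 3x^3 + 2x^2 + 7x + C


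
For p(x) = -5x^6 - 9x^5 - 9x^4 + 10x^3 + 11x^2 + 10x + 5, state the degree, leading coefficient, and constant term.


Highest power of x is 6, with coefficient -5. Constant term is 5.
Degree = 6, leading coefficient = -5, constant term = 5


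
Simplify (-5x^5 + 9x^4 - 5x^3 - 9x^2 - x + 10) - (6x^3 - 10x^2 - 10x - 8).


Distribute the minus sign:
  (-5x^5 + 9x^4 - 5x^3 - 9x^2 - x + 10)
- (6x^3 - 10x^2 - 10x - 8)
Negate second polynomial: -6x^3 + 10x^2 + 10x + 8
Add: -5x^5 + 9x^4 - 11x^3 + x^2 + 9x + 18


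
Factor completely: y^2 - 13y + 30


Roots satisfy r1 + r2 = -b/a = 13 and r1*r2 = c/a = 30.
So r1 = 3, r2 = 10.
y^2 - 13y + 30 = (y - r1)(y - r2) = (y - 3)(y - 10)


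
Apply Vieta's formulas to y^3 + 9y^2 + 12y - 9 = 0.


Monic cubic y^3+by^2+cy+d=0: sum=-b, pairwise sum=c, product=-d.
b=9, c=12, d=-9
r1+r2+r3 = -9
r1r2+r1r3+r2r3 = 12
r1r2r3 = 9


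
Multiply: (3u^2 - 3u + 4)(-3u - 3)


Distribute each term of the first polynomial:
  (3u^2)(-3u - 3) = -9u^3 - 9u^2
  (-3u)(-3u - 3) = 9u^2 + 9u
  (4)(-3u - 3) = -12u - 12
Sum: -9u^3 - 3u - 12


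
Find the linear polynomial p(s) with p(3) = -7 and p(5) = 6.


p(s) = ms + b. Using p(3)=-7, p(5)=6:
m = (-7 - 6)/(3 - 5) = -13/-2 = 13/2
b = -7 - m*(3) = -7 - 39/2 = -53/2
p(s) = (13/2)s - (53/2)


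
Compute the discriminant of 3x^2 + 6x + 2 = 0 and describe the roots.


D = b^2 - 4ac = (6)^2 - 4(3)(2) = 36 - 24 = 12
Since D > 0: two distinct irrational roots


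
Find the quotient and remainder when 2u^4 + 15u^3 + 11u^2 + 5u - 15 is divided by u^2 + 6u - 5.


(2u^4 + 15u^3 + 11u^2 + 5u - 15) / (u^2 + 6u - 5)
Step 1: 2u^2 * (u^2 + 6u - 5) = 2u^4 + 12u^3 - 10u^2; subtract.
Step 2: 3u * (u^2 + 6u - 5) = 3u^3 + 18u^2 - 15u; subtract.
Step 3: 3 * (u^2 + 6u - 5) = 3u^2 + 18u - 15; subtract.
Quotient: 2u^2 + 3u + 3, Remainder: 2u


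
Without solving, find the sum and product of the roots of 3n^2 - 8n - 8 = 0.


For an^2+bn+c=0: sum = -b/a, product = c/a.
a=3, b=-8, c=-8
Sum = -(-8)/3 = 8/3
Product = (-8)/3 = -8/3


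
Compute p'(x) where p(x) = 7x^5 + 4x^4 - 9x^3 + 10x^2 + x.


Apply the power rule term by term:
  d/dx(7x^5) = 35x^4
  d/dx(4x^4) = 16x^3
  d/dx(-9x^3) = -27x^2
  d/dx(10x^2) = 20x
  d/dx(x) = 1
p'(x) = 35x^4 + 16x^3 - 27x^2 + 20x + 1
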